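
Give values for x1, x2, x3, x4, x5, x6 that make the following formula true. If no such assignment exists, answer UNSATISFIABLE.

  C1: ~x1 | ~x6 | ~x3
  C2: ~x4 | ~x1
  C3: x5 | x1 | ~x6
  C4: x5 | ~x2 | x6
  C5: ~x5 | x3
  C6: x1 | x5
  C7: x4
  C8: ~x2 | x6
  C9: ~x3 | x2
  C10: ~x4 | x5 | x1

From the singleton clause (x4), x4 = 1.
From the singleton clause (~x1), x1 = 0.
From the singleton clause (x5), x5 = 1.
From the singleton clause (x3), x3 = 1.
From the singleton clause (x2), x2 = 1.
From the singleton clause (x6), x6 = 1.
This assignment satisfies each clause.

x1 ↦ 0; x2 ↦ 1; x3 ↦ 1; x4 ↦ 1; x5 ↦ 1; x6 ↦ 1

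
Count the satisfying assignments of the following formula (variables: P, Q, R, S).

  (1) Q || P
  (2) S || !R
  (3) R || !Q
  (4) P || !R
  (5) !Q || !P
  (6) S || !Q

There are 2^4 = 16 truth assignments over (P, Q, R, S).
Check each against the 6 clauses (columns in the order P, Q, R, S):
  F F F F  ✗ fails (Q || P)
  F F F T  ✗ fails (Q || P)
  F F T F  ✗ fails (Q || P)
  F F T T  ✗ fails (Q || P)
  F T F F  ✗ fails (R || !Q)
  F T F T  ✗ fails (R || !Q)
  F T T F  ✗ fails (S || !R)
  F T T T  ✗ fails (P || !R)
  T F F F  ✓ satisfies all
  T F F T  ✓ satisfies all
  T F T F  ✗ fails (S || !R)
  T F T T  ✓ satisfies all
  T T F F  ✗ fails (R || !Q)
  T T F T  ✗ fails (R || !Q)
  T T T F  ✗ fails (S || !R)
  T T T T  ✗ fails (!Q || !P)
3 of the 16 rows are models.

3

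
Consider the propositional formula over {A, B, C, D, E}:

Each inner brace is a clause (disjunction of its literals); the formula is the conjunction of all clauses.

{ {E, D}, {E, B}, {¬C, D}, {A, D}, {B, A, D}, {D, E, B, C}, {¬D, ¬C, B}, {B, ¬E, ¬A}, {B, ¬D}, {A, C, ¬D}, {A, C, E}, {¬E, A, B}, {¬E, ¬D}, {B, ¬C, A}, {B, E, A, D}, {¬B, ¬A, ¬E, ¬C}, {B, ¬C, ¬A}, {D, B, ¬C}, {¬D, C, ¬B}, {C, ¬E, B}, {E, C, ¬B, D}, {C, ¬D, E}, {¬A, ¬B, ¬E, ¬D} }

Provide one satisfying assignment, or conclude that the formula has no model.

A ↦ True; B ↦ True; C ↦ False; D ↦ False; E ↦ True

Case E = True:
(¬D) alone gives D = False.
(¬C) alone gives C = False.
(A) alone gives A = True.
(B) alone gives B = True.
Every clause now holds.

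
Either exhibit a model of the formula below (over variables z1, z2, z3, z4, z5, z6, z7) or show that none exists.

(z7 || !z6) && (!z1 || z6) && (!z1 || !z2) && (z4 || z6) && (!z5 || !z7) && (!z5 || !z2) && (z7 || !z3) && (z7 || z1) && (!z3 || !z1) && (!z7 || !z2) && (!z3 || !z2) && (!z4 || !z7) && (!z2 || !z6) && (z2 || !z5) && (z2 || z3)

Try z7 = true.
From the singleton clause (!z5), z5 = false.
From the singleton clause (!z2), z2 = false.
From the singleton clause (!z4), z4 = false.
From the singleton clause (z6), z6 = true.
From the singleton clause (z3), z3 = true.
From the singleton clause (!z1), z1 = false.
All clauses are satisfied.

z1 ↦ false; z2 ↦ false; z3 ↦ true; z4 ↦ false; z5 ↦ false; z6 ↦ true; z7 ↦ true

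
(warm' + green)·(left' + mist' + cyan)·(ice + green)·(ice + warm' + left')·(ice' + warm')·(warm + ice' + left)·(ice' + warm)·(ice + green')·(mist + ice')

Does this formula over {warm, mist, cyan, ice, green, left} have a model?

Suppose warm = 0.
(ice') alone gives ice = 0.
(green) alone gives green = 1.
That conflicts with the unit clause (green').
So warm must be the other value — set warm = 1.
(green) alone gives green = 1.
(ice') alone gives ice = 0.
That conflicts with the unit clause (ice).
Neither warm = 1 nor warm = 0 works.
No assignment satisfies every clause.

Unsatisfiable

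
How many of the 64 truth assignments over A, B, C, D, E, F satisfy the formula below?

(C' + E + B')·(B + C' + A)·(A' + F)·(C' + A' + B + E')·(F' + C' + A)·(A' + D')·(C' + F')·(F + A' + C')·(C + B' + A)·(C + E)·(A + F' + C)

There are 2^6 = 64 truth assignments over (A, B, C, D, E, F).
Split on F. With F = 1, the clauses containing F are satisfied and F' drops from the rest; 2 of the 2^5 = 32 assignments to the other variables satisfy what remains.
With F = 0, by the same count on the reduced clause set, 4 assignments work.
(One model: A=F, B=F, C=F, D=F, E=T, F=F.)
Total: 2 + 4 = 6.

6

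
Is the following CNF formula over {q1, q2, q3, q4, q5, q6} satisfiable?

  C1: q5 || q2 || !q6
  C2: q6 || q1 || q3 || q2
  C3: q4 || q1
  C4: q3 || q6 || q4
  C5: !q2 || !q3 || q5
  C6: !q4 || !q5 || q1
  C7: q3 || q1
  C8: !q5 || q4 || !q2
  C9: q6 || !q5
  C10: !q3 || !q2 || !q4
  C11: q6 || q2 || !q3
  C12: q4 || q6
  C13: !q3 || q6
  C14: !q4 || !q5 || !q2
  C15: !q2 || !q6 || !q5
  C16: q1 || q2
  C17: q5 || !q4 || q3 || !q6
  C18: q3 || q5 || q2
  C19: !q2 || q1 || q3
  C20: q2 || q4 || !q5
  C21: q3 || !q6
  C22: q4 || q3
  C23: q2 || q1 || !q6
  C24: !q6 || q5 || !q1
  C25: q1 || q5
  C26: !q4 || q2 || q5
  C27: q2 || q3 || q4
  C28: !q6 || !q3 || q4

Case q4 = true:
Case q5 = true:
Unit clause (q1) forces q1 = true.
Unit clause (q6) forces q6 = true.
Unit clause (!q2) forces q2 = false.
Unit clause (q3) forces q3 = true.
Every clause now holds.
A satisfying assignment: q1: true,  q2: false,  q3: true,  q4: true,  q5: true,  q6: true.

Yes, satisfiable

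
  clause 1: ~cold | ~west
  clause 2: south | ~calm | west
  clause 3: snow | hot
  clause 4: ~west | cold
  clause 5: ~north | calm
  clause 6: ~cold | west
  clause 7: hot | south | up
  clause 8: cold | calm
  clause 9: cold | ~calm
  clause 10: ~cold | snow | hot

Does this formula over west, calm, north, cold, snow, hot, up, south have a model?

No, unsatisfiable

Branch on cold: set cold = 0.
Unit clause (~west) forces west = 0.
Unit clause (calm) forces calm = 1.
But (~calm) is also a unit clause — contradiction.
Backtrack on cold: now try cold = 1.
Unit clause (~west) forces west = 0.
But (west) is also a unit clause — contradiction.
Both values of cold lead to a conflict.
No assignment satisfies every clause.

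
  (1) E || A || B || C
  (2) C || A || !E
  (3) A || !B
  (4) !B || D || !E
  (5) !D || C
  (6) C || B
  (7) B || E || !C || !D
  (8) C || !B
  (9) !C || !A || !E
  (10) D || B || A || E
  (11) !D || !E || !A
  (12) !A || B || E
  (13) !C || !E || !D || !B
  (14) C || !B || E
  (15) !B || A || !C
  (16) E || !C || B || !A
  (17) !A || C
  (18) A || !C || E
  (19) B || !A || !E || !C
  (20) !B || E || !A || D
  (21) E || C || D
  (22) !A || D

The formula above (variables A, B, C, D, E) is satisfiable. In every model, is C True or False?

Suppose C = false.
From the singleton clause (!D), D = false.
From the singleton clause (B), B = true.
But (!B) is also a unit clause — contradiction.
So every satisfying assignment has C = True.

True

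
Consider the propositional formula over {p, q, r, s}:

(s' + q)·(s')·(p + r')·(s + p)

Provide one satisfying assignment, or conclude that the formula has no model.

p=1, q=0, r=0, s=0

Unit clause (s') forces s = 0.
Unit clause (p) forces p = 1.
Every clause is now satisfied; q, r are unconstrained.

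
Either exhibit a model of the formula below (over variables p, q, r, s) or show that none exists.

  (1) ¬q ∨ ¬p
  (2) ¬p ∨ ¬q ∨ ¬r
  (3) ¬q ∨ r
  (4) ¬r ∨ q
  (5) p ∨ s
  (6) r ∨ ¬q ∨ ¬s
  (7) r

p=False,  q=True,  r=True,  s=True

The clause (r) is unit, so r = True.
The clause (q) is unit, so q = True.
The clause (¬p) is unit, so p = False.
The clause (s) is unit, so s = True.
All clauses are satisfied.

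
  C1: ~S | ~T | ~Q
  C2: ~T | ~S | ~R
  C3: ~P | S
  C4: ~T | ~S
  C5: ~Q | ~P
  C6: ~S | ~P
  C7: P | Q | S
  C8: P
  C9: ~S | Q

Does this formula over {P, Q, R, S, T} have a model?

The clause (P) is unit, so P = 1.
The clause (S) is unit, so S = 1.
That conflicts with the unit clause (~S).
No assignment satisfies every clause.

No, unsatisfiable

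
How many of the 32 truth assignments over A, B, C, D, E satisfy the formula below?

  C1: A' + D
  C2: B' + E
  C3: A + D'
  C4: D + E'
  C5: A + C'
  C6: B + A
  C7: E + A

There are 2^5 = 32 truth assignments over (A, B, C, D, E).
Split on A. With A = 1, the clauses containing A are satisfied and A' drops from the rest; 6 of the 2^4 = 16 assignments to the other variables satisfy what remains.
With A = 0, by the same count on the reduced clause set, 0 assignments work.
Total: 6 + 0 = 6.

6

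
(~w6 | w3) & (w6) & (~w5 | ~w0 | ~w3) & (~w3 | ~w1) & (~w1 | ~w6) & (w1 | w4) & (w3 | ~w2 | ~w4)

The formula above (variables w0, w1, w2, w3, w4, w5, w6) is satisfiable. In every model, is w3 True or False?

Suppose w3 = 0.
Unit clause (~w6) forces w6 = 0.
Now (w6) is unsatisfied and unit — conflict.
So every satisfying assignment has w3 = True.

True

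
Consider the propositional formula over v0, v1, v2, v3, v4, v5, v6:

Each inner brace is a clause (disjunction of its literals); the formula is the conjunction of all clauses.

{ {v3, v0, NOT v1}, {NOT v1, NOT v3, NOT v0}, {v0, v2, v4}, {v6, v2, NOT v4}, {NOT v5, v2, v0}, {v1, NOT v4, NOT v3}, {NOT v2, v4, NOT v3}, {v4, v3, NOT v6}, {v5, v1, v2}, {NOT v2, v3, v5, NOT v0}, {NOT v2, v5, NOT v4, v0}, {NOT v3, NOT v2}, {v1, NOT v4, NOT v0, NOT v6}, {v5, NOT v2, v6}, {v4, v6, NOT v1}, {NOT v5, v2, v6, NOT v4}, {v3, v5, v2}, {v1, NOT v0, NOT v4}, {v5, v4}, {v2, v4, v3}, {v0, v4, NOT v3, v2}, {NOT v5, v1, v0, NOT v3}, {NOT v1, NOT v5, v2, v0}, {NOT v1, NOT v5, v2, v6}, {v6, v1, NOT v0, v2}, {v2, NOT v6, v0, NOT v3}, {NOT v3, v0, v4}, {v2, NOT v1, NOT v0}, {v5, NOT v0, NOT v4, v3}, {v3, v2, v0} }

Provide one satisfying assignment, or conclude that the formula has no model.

v0 ↦ true, v1 ↦ false, v2 ↦ true, v3 ↦ false, v4 ↦ false, v5 ↦ true, v6 ↦ false

Suppose v3 = false.
Suppose v0 = true.
Suppose v4 = false.
From the singleton clause (NOT v6), v6 = false.
From the singleton clause (NOT v1), v1 = false.
From the singleton clause (v5), v5 = true.
From the singleton clause (v2), v2 = true.
Every clause now holds.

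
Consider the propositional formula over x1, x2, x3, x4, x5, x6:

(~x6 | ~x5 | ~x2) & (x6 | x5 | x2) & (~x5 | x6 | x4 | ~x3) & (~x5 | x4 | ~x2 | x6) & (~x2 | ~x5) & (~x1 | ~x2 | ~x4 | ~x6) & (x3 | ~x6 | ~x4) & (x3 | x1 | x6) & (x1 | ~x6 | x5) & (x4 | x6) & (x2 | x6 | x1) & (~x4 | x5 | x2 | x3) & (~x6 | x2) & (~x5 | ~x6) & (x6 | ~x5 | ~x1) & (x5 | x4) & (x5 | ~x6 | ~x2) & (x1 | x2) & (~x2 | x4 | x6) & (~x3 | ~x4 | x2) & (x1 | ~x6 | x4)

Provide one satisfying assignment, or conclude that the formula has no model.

Suppose x2 = 1.
The clause (~x5) is unit, so x5 = 0.
The clause (x4) is unit, so x4 = 1.
The clause (~x6) is unit, so x6 = 0.
Suppose x3 = 1.
No clause remains; x1 is free.

x1=1, x2=1, x3=1, x4=1, x5=0, x6=0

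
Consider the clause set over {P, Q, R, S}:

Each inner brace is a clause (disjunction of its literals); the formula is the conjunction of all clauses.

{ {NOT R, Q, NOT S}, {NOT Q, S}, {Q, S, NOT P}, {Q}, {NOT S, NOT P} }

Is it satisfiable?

From the singleton clause (Q), Q = true.
From the singleton clause (S), S = true.
From the singleton clause (NOT P), P = false.
All clauses hold; R can take either value.
A satisfying assignment: P=false,  Q=true,  R=true,  S=true.

Yes, satisfiable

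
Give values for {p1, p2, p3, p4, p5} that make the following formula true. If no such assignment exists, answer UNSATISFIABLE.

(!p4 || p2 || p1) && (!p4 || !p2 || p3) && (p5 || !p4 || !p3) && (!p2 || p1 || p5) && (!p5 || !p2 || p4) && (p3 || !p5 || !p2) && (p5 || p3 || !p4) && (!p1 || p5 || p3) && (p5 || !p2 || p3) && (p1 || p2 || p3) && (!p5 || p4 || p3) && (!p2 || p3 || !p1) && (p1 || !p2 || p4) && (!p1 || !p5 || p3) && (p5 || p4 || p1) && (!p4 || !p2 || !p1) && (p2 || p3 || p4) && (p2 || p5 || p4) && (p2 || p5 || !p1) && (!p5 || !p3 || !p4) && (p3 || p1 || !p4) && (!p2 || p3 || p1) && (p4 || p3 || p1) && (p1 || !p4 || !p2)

Branch on p4: set p4 = false.
Branch on p5: set p5 = true.
The clause (!p2) is unit, so p2 = false.
The clause (p3) is unit, so p3 = true.
All clauses hold; p1 can take either value.

p1 ↦ false; p2 ↦ false; p3 ↦ true; p4 ↦ false; p5 ↦ true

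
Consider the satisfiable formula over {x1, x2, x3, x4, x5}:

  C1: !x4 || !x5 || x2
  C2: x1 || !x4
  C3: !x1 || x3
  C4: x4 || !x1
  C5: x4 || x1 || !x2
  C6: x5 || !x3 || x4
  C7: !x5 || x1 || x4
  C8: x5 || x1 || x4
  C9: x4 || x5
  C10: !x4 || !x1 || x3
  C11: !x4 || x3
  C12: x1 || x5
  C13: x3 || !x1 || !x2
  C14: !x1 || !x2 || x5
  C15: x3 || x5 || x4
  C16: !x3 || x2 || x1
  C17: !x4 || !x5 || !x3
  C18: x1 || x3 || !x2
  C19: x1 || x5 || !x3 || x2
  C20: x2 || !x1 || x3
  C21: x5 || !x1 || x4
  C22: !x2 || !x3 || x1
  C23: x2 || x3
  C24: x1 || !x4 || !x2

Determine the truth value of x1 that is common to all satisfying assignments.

True

Suppose x1 = false.
From the singleton clause (!x4), x4 = false.
From the singleton clause (!x2), x2 = false.
From the singleton clause (!x5), x5 = false.
Now (x5) is unsatisfied and unit — conflict.
So every satisfying assignment has x1 = True.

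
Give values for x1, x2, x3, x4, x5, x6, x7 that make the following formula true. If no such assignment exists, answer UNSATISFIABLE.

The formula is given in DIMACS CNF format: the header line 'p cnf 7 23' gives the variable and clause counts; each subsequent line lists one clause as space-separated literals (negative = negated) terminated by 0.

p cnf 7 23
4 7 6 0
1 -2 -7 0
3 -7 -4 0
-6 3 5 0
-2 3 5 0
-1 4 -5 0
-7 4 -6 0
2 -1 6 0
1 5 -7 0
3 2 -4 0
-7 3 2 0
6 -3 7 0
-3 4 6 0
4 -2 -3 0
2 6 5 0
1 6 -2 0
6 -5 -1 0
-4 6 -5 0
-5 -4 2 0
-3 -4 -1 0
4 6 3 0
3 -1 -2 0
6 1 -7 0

x1: False, x2: False, x3: True, x4: False, x5: False, x6: True, x7: False

Branch on x4: set x4 = False.
Branch on x7: set x7 = False.
(x6) alone gives x6 = True.
Branch on x3: set x3 = True.
(¬x2) alone gives x2 = False.
Branch on x1: set x1 = False.
No clause remains; x5 is free.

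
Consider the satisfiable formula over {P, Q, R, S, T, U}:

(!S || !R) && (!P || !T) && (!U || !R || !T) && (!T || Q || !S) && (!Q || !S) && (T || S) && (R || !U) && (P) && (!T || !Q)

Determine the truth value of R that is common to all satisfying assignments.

False

Suppose R = true.
Unit clause (!S) forces S = false.
Unit clause (T) forces T = true.
Unit clause (!P) forces P = false.
That conflicts with the unit clause (P).
So every satisfying assignment has R = False.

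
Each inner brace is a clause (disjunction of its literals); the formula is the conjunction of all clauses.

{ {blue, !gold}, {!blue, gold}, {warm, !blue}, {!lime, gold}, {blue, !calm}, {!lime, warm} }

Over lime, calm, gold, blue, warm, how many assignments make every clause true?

6

There are 2^5 = 32 truth assignments over (lime, calm, gold, blue, warm).
Split on blue. With blue = true, the clauses containing blue are satisfied and !blue drops from the rest; 4 of the 2^4 = 16 assignments to the other variables satisfy what remains.
With blue = false, by the same count on the reduced clause set, 2 assignments work.
(One model: lime=F, calm=F, gold=F, blue=F, warm=F.)
Total: 4 + 2 = 6.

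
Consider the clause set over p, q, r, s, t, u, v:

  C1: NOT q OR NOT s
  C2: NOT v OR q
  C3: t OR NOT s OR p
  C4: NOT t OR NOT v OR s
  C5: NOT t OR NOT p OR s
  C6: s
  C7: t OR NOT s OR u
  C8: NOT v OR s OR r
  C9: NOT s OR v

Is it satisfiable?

Unsatisfiable

(s) alone gives s = true.
(NOT q) alone gives q = false.
(NOT v) alone gives v = false.
But (v) is also a unit clause — contradiction.
No assignment satisfies every clause.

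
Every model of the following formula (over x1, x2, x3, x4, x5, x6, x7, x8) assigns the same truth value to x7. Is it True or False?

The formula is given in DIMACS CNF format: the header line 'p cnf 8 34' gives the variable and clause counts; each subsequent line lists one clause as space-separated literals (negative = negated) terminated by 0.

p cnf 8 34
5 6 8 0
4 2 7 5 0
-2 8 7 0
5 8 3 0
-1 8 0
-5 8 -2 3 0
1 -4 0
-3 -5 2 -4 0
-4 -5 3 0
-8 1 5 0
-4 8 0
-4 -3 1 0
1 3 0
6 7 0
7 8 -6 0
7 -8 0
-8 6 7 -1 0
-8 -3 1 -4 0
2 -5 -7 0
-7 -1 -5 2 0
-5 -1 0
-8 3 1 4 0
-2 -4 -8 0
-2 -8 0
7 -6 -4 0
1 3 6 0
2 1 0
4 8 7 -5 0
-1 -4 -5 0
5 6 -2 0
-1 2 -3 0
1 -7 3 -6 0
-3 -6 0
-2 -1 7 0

True

Suppose x7 = False.
(x6) alone gives x6 = True.
(x8) alone gives x8 = True.
Now (¬x8) is unsatisfied and unit — conflict.
So every satisfying assignment has x7 = True.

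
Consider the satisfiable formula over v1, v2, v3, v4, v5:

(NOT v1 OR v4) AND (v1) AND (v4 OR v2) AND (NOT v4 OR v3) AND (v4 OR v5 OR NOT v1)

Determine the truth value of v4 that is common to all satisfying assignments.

Suppose v4 = false.
Unit clause (NOT v1) forces v1 = false.
Now (v1) is unsatisfied and unit — conflict.
So every satisfying assignment has v4 = True.

True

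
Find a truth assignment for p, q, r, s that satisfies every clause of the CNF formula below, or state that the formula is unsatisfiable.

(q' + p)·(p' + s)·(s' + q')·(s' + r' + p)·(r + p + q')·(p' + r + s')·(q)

(q) alone gives q = 1.
(p) alone gives p = 1.
(s) alone gives s = 1.
Now (s') is unsatisfied and unit — conflict.

UNSATISFIABLE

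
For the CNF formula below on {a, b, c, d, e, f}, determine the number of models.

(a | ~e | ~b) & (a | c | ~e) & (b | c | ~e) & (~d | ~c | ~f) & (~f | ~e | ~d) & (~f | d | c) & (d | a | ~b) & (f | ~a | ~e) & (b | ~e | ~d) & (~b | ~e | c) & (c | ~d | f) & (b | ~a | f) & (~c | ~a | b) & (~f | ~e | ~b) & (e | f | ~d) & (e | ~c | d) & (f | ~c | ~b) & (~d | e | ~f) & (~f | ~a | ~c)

There are 2^6 = 64 truth assignments over (a, b, c, d, e, f).
Split on f. With f = 1, the clauses containing f are satisfied and ~f drops from the rest; 1 of the 2^5 = 32 assignments to the other variables satisfy what remains.
With f = 0, by the same count on the reduced clause set, 3 assignments work.
(One model: a=F, b=F, c=F, d=F, e=F, f=F.)
Total: 1 + 3 = 4.

4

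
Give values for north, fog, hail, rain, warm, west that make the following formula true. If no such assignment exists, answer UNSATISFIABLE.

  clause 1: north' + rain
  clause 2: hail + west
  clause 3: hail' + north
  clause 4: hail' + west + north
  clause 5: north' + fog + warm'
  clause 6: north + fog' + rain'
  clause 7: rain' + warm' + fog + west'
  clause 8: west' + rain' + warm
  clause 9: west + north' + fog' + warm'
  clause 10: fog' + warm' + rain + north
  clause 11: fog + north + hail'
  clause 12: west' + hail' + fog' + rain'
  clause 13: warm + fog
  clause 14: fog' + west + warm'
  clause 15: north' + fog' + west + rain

Branch on north: set north = 1.
(rain) alone gives rain = 1.
Branch on hail: set hail = 0.
(west) alone gives west = 1.
(warm) alone gives warm = 1.
(fog) alone gives fog = 1.
Every clause now holds.

north=1,  fog=1,  hail=0,  rain=1,  warm=1,  west=1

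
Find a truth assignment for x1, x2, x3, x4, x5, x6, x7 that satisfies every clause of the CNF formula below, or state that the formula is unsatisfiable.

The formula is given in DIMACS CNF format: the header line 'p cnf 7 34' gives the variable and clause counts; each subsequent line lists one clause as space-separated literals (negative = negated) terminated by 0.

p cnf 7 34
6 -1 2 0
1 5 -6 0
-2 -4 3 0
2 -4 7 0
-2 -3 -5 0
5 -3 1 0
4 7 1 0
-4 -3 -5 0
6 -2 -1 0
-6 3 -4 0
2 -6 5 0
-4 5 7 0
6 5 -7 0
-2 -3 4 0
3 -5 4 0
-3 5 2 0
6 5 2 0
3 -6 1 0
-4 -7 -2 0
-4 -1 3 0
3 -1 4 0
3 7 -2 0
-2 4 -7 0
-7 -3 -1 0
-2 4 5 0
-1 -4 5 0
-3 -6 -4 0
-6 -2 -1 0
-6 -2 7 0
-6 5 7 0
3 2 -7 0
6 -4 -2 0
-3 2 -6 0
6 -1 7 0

Case x6 = False:
Case x1 = False:
Case x5 = True:
Case x2 = False:
Case x4 = False:
From the singleton clause (x7), x7 = True.
From the singleton clause (x3), x3 = True.
All clauses are satisfied.

x1: False; x2: False; x3: True; x4: False; x5: True; x6: False; x7: True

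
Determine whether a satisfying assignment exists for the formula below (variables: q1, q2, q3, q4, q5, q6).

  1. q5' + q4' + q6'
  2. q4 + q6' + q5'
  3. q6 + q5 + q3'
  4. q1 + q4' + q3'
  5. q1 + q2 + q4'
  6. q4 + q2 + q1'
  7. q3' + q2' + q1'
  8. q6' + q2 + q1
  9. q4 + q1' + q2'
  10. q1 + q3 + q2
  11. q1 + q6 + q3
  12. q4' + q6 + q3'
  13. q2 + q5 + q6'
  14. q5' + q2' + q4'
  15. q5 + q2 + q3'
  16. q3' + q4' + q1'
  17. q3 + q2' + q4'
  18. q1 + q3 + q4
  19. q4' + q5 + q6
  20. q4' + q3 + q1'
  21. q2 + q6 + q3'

Try q5 = 0.
Try q6 = 1.
Unit clause (q2) forces q2 = 1.
Try q3 = 1.
Unit clause (q1') forces q1 = 0.
Unit clause (q4') forces q4 = 0.
Every clause now holds.
A satisfying assignment: q1: 0; q2: 1; q3: 1; q4: 0; q5: 0; q6: 1.

Yes, satisfiable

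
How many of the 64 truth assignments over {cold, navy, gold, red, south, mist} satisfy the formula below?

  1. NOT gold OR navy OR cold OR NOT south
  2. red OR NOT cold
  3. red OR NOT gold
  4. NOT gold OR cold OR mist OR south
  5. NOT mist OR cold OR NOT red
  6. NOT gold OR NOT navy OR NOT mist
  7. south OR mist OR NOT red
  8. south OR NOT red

There are 2^6 = 64 truth assignments over (cold, navy, gold, red, south, mist).
Split on navy. With navy = true, the clauses containing navy are satisfied and NOT navy drops from the rest; 9 of the 2^5 = 32 assignments to the other variables satisfy what remains.
With navy = false, by the same count on the reduced clause set, 9 assignments work.
Total: 9 + 9 = 18.

18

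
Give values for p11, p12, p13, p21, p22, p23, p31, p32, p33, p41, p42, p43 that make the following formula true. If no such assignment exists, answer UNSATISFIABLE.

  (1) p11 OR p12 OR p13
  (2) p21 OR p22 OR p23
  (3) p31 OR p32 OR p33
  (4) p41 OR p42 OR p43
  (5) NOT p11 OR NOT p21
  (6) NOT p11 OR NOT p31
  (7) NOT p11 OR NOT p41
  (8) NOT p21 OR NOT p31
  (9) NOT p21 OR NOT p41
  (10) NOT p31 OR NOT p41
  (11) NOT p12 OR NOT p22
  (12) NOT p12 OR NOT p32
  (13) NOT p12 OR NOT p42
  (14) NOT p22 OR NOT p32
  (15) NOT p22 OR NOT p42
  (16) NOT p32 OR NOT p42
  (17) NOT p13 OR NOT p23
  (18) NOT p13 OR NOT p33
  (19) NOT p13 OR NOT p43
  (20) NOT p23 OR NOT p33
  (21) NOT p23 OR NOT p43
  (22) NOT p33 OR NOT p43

Case p11 = false:
Case p12 = true:
(NOT p22) alone gives p22 = false.
(NOT p32) alone gives p32 = false.
(NOT p42) alone gives p42 = false.
Case p21 = true:
(NOT p31) alone gives p31 = false.
(p33) alone gives p33 = true.
(NOT p41) alone gives p41 = false.
(p43) alone gives p43 = true.
That conflicts with the unit clause (NOT p43).
That branch fails; take p21 = false instead.
(p23) alone gives p23 = true.
(NOT p13) alone gives p13 = false.
(NOT p33) alone gives p33 = false.
(p31) alone gives p31 = true.
(NOT p41) alone gives p41 = false.
(p43) alone gives p43 = true.
That conflicts with the unit clause (NOT p43).
Neither p21 = true nor p21 = false works.
That branch fails; take p12 = false instead.
(p13) alone gives p13 = true.
(NOT p23) alone gives p23 = false.
(NOT p33) alone gives p33 = false.
(NOT p43) alone gives p43 = false.
Case p21 = true:
(NOT p31) alone gives p31 = false.
(p32) alone gives p32 = true.
(NOT p41) alone gives p41 = false.
(p42) alone gives p42 = true.
That conflicts with the unit clause (NOT p42).
That branch fails; take p21 = false instead.
(p22) alone gives p22 = true.
(NOT p32) alone gives p32 = false.
(p31) alone gives p31 = true.
(NOT p41) alone gives p41 = false.
(p42) alone gives p42 = true.
That conflicts with the unit clause (NOT p42).
Neither p21 = true nor p21 = false works.
Neither p12 = true nor p12 = false works.
That branch fails; take p11 = true instead.
(NOT p21) alone gives p21 = false.
(NOT p31) alone gives p31 = false.
(NOT p41) alone gives p41 = false.
Case p22 = true:
(NOT p12) alone gives p12 = false.
(NOT p32) alone gives p32 = false.
(p33) alone gives p33 = true.
(NOT p42) alone gives p42 = false.
(p43) alone gives p43 = true.
That conflicts with the unit clause (NOT p43).
That branch fails; take p22 = false instead.
(p23) alone gives p23 = true.
(NOT p13) alone gives p13 = false.
(NOT p33) alone gives p33 = false.
(p32) alone gives p32 = true.
(NOT p12) alone gives p12 = false.
(NOT p42) alone gives p42 = false.
(p43) alone gives p43 = true.
That conflicts with the unit clause (NOT p43).
Neither p22 = true nor p22 = false works.
Neither p11 = true nor p11 = false works.

UNSATISFIABLE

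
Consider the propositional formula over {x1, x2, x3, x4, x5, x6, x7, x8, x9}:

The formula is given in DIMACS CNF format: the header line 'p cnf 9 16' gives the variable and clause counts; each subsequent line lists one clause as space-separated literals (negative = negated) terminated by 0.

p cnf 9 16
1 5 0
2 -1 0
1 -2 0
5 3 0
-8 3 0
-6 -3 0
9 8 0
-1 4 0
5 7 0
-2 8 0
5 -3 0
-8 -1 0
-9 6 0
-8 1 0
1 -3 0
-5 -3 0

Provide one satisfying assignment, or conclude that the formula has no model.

x1 ↦ False, x2 ↦ False, x3 ↦ False, x4 ↦ True, x5 ↦ True, x6 ↦ True, x7 ↦ True, x8 ↦ False, x9 ↦ True

Case x1 = False:
(x5) alone gives x5 = True.
(¬x2) alone gives x2 = False.
(¬x8) alone gives x8 = False.
(x9) alone gives x9 = True.
(x6) alone gives x6 = True.
(¬x3) alone gives x3 = False.
Every clause is now satisfied; x4, x7 are unconstrained.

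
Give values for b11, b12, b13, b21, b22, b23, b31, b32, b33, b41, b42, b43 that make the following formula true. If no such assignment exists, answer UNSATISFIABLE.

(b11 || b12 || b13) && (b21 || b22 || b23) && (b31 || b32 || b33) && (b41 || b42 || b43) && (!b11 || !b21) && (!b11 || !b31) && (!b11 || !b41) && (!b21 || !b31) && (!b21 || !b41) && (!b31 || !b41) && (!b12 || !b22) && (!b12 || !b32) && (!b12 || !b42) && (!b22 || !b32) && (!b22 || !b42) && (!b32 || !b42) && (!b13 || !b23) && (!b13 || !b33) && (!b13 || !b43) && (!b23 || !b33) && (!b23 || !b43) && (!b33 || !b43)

UNSATISFIABLE

Suppose b11 = false.
Suppose b12 = true.
Unit clause (!b22) forces b22 = false.
Unit clause (!b32) forces b32 = false.
Unit clause (!b42) forces b42 = false.
Suppose b21 = true.
Unit clause (!b31) forces b31 = false.
Unit clause (b33) forces b33 = true.
Unit clause (!b41) forces b41 = false.
Unit clause (b43) forces b43 = true.
That conflicts with the unit clause (!b43).
So b21 must be the other value — set b21 = false.
Unit clause (b23) forces b23 = true.
Unit clause (!b13) forces b13 = false.
Unit clause (!b33) forces b33 = false.
Unit clause (b31) forces b31 = true.
Unit clause (!b41) forces b41 = false.
Unit clause (b43) forces b43 = true.
That conflicts with the unit clause (!b43).
Both values of b21 lead to a conflict.
So b12 must be the other value — set b12 = false.
Unit clause (b13) forces b13 = true.
Unit clause (!b23) forces b23 = false.
Unit clause (!b33) forces b33 = false.
Unit clause (!b43) forces b43 = false.
Suppose b21 = true.
Unit clause (!b31) forces b31 = false.
Unit clause (b32) forces b32 = true.
Unit clause (!b41) forces b41 = false.
Unit clause (b42) forces b42 = true.
That conflicts with the unit clause (!b42).
So b21 must be the other value — set b21 = false.
Unit clause (b22) forces b22 = true.
Unit clause (!b32) forces b32 = false.
Unit clause (b31) forces b31 = true.
Unit clause (!b41) forces b41 = false.
Unit clause (b42) forces b42 = true.
That conflicts with the unit clause (!b42).
Both values of b21 lead to a conflict.
Both values of b12 lead to a conflict.
So b11 must be the other value — set b11 = true.
Unit clause (!b21) forces b21 = false.
Unit clause (!b31) forces b31 = false.
Unit clause (!b41) forces b41 = false.
Suppose b22 = true.
Unit clause (!b12) forces b12 = false.
Unit clause (!b32) forces b32 = false.
Unit clause (b33) forces b33 = true.
Unit clause (!b42) forces b42 = false.
Unit clause (b43) forces b43 = true.
That conflicts with the unit clause (!b43).
So b22 must be the other value — set b22 = false.
Unit clause (b23) forces b23 = true.
Unit clause (!b13) forces b13 = false.
Unit clause (!b33) forces b33 = false.
Unit clause (b32) forces b32 = true.
Unit clause (!b12) forces b12 = false.
Unit clause (!b42) forces b42 = false.
Unit clause (b43) forces b43 = true.
That conflicts with the unit clause (!b43).
Both values of b22 lead to a conflict.
Both values of b11 lead to a conflict.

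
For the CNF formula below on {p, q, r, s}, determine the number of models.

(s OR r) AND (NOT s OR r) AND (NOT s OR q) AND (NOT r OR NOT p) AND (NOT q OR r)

3

There are 2^4 = 16 truth assignments over (p, q, r, s).
Check each against the 5 clauses (columns in the order p, q, r, s):
  F F F F  ✗ fails (s OR r)
  F F F T  ✗ fails (NOT s OR r)
  F F T F  ✓ satisfies all
  F F T T  ✗ fails (NOT s OR q)
  F T F F  ✗ fails (s OR r)
  F T F T  ✗ fails (NOT s OR r)
  F T T F  ✓ satisfies all
  F T T T  ✓ satisfies all
  T F F F  ✗ fails (s OR r)
  T F F T  ✗ fails (NOT s OR r)
  T F T F  ✗ fails (NOT r OR NOT p)
  T F T T  ✗ fails (NOT s OR q)
  T T F F  ✗ fails (s OR r)
  T T F T  ✗ fails (NOT s OR r)
  T T T F  ✗ fails (NOT r OR NOT p)
  T T T T  ✗ fails (NOT r OR NOT p)
3 of the 16 rows are models.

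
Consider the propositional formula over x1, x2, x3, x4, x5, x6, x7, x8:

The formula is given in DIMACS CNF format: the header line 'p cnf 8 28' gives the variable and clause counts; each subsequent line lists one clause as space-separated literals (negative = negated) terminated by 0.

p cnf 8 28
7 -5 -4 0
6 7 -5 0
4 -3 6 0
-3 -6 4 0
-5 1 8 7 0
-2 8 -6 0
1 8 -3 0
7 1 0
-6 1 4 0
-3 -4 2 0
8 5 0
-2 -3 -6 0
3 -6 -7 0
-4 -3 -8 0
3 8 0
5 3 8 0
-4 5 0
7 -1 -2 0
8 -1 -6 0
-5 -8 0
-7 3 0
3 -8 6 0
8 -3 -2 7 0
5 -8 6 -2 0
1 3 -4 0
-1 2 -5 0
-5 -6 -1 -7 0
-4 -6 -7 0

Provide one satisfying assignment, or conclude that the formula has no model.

Case x7 = False:
The clause (x1) is unit, so x1 = True.
The clause (¬x2) is unit, so x2 = False.
The clause (¬x5) is unit, so x5 = False.
The clause (x8) is unit, so x8 = True.
The clause (¬x4) is unit, so x4 = False.
Case x3 = False:
The clause (x6) is unit, so x6 = True.
This assignment satisfies each clause.

x1=True; x2=False; x3=False; x4=False; x5=False; x6=True; x7=False; x8=True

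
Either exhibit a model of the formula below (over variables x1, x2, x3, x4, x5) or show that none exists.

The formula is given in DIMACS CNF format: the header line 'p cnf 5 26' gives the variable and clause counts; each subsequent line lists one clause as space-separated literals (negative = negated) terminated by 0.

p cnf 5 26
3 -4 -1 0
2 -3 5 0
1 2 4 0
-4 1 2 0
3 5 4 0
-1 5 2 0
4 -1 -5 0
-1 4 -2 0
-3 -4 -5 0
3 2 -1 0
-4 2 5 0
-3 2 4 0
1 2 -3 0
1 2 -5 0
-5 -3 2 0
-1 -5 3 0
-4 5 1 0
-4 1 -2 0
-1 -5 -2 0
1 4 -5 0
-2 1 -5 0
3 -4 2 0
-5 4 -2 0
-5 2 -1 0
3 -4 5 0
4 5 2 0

Branch on x3: set x3 = True.
Branch on x2: set x2 = True.
Branch on x1: set x1 = False.
From the singleton clause (¬x4), x4 = False.
From the singleton clause (¬x5), x5 = False.
All clauses are satisfied.

x1=False, x2=True, x3=True, x4=False, x5=False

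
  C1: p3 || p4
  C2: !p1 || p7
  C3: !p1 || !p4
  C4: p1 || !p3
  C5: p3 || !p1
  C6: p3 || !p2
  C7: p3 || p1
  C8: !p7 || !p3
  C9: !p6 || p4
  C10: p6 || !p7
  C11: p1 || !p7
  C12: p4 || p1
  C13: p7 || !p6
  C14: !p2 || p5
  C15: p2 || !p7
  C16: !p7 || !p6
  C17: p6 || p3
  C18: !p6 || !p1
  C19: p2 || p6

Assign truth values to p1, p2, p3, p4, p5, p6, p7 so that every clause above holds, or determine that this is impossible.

UNSATISFIABLE

Case p3 = true:
(p1) alone gives p1 = true.
(p7) alone gives p7 = true.
That conflicts with the unit clause (!p7).
So p3 must be the other value — set p3 = false.
(p4) alone gives p4 = true.
(!p1) alone gives p1 = false.
That conflicts with the unit clause (p1).
Neither p3 = true nor p3 = false works.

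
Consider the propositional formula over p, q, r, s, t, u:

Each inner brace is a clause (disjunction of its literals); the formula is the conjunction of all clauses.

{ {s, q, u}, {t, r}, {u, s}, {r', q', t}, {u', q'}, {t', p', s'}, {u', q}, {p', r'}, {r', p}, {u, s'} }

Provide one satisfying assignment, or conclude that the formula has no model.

Branch on t: set t = 1.
Branch on u: set u = 1.
From the singleton clause (q'), q = 0.
That conflicts with the unit clause (q).
So u must be the other value — set u = 0.
From the singleton clause (s), s = 1.
That conflicts with the unit clause (s').
Neither u = 1 nor u = 0 works.
So t must be the other value — set t = 0.
From the singleton clause (r), r = 1.
From the singleton clause (q'), q = 0.
From the singleton clause (u'), u = 0.
From the singleton clause (s), s = 1.
That conflicts with the unit clause (s').
Neither t = 1 nor t = 0 works.

UNSATISFIABLE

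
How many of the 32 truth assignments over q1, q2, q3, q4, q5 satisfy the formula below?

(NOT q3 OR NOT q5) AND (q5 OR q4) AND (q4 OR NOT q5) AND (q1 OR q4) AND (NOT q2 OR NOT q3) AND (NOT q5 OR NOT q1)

There are 2^5 = 32 truth assignments over (q1, q2, q3, q4, q5).
Split on q2. With q2 = true, the clauses containing q2 are satisfied and NOT q2 drops from the rest; 3 of the 2^4 = 16 assignments to the other variables satisfy what remains.
With q2 = false, by the same count on the reduced clause set, 5 assignments work.
Total: 3 + 5 = 8.

8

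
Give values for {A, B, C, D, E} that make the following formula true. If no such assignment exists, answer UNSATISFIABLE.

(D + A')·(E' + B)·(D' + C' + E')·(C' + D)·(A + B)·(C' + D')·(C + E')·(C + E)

Branch on D: set D = 1.
(C') alone gives C = 0.
(E') alone gives E = 0.
But (E) is also a unit clause — contradiction.
So D must be the other value — set D = 0.
(A') alone gives A = 0.
(C') alone gives C = 0.
(B) alone gives B = 1.
(E') alone gives E = 0.
But (E) is also a unit clause — contradiction.
Neither D = 1 nor D = 0 works.

UNSATISFIABLE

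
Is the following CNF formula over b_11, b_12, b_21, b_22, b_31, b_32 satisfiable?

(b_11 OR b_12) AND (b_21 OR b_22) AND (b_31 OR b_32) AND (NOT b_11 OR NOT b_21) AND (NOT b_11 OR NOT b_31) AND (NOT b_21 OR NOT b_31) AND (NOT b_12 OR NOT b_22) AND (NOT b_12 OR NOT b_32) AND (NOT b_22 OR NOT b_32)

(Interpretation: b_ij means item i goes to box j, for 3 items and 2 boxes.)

Case b_11 = true:
The clause (NOT b_21) is unit, so b_21 = false.
The clause (b_22) is unit, so b_22 = true.
The clause (NOT b_31) is unit, so b_31 = false.
The clause (b_32) is unit, so b_32 = true.
That conflicts with the unit clause (NOT b_32).
Undo b_11 and try b_11 = false.
The clause (b_12) is unit, so b_12 = true.
The clause (NOT b_22) is unit, so b_22 = false.
The clause (b_21) is unit, so b_21 = true.
The clause (NOT b_31) is unit, so b_31 = false.
The clause (b_32) is unit, so b_32 = true.
That conflicts with the unit clause (NOT b_32).
Both values of b_11 lead to a conflict.
No assignment satisfies every clause.

Unsatisfiable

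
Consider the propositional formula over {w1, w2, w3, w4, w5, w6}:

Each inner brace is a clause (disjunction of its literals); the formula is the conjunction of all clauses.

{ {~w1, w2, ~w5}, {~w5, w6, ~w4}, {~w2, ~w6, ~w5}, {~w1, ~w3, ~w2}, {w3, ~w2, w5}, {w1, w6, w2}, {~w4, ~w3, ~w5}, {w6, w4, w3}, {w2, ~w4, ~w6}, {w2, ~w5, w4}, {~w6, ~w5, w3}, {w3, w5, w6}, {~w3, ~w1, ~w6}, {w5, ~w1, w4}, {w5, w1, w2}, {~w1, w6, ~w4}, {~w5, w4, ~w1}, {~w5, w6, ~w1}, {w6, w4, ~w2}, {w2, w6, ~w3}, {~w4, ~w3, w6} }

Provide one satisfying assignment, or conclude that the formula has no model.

w1 ↦ 0,  w2 ↦ 1,  w3 ↦ 1,  w4 ↦ 0,  w5 ↦ 0,  w6 ↦ 1

Try w1 = 0.
Try w6 = 1.
Try w2 = 1.
(~w5) alone gives w5 = 0.
(w3) alone gives w3 = 1.
Every clause is now satisfied; w4 is unconstrained.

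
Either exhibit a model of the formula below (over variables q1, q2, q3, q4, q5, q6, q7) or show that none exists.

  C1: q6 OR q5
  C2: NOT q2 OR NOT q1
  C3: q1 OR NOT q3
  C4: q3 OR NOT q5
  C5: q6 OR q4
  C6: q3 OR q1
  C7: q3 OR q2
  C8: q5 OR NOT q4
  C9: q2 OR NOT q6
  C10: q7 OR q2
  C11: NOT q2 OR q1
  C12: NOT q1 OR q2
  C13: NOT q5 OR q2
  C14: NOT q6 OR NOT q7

Case q6 = true:
From the singleton clause (q2), q2 = true.
From the singleton clause (NOT q1), q1 = false.
That conflicts with the unit clause (q1).
So q6 must be the other value — set q6 = false.
From the singleton clause (q5), q5 = true.
From the singleton clause (q3), q3 = true.
From the singleton clause (q1), q1 = true.
From the singleton clause (NOT q2), q2 = false.
That conflicts with the unit clause (q2).
Either choice for q6 ends in contradiction.

UNSATISFIABLE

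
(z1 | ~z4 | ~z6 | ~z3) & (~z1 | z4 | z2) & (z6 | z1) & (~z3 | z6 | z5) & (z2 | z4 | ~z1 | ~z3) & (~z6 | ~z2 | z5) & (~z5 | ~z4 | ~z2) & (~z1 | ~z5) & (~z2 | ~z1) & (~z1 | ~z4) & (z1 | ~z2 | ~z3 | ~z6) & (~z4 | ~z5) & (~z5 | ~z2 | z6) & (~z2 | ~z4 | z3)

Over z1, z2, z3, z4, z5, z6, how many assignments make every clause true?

6

There are 2^6 = 64 truth assignments over (z1, z2, z3, z4, z5, z6).
Split on z5. With z5 = 1, the clauses containing z5 are satisfied and ~z5 drops from the rest; 3 of the 2^5 = 32 assignments to the other variables satisfy what remains.
With z5 = 0, by the same count on the reduced clause set, 3 assignments work.
(One model: z1=F, z2=F, z3=F, z4=F, z5=F, z6=T.)
Total: 3 + 3 = 6.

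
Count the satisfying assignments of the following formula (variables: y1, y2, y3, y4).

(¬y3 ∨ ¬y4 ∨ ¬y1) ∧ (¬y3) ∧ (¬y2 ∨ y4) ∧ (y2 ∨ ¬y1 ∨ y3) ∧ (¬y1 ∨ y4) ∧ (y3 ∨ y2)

There are 2^4 = 16 truth assignments over (y1, y2, y3, y4).
Check each against the 6 clauses (columns in the order y1, y2, y3, y4):
  F F F F  ✗ fails (y3 ∨ y2)
  F F F T  ✗ fails (y3 ∨ y2)
  F F T F  ✗ fails (¬y3)
  F F T T  ✗ fails (¬y3)
  F T F F  ✗ fails (¬y2 ∨ y4)
  F T F T  ✓ satisfies all
  F T T F  ✗ fails (¬y3)
  F T T T  ✗ fails (¬y3)
  T F F F  ✗ fails (y2 ∨ ¬y1 ∨ y3)
  T F F T  ✗ fails (y2 ∨ ¬y1 ∨ y3)
  T F T F  ✗ fails (¬y3)
  T F T T  ✗ fails (¬y3 ∨ ¬y4 ∨ ¬y1)
  T T F F  ✗ fails (¬y2 ∨ y4)
  T T F T  ✓ satisfies all
  T T T F  ✗ fails (¬y3)
  T T T T  ✗ fails (¬y3 ∨ ¬y4 ∨ ¬y1)
2 of the 16 rows are models.

2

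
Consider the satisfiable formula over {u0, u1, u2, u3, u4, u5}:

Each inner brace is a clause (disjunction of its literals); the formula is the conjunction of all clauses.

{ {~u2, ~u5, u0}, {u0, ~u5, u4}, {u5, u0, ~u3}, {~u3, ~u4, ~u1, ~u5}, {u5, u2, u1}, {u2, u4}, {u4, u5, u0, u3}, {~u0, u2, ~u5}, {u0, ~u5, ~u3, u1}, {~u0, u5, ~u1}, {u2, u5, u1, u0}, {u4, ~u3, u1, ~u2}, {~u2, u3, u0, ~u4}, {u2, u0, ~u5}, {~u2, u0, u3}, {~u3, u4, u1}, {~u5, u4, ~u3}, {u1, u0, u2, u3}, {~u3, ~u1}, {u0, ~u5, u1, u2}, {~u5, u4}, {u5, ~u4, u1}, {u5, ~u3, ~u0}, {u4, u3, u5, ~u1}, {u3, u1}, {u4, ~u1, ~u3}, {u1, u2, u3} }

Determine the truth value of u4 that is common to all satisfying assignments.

Suppose u4 = 0.
(u2) alone gives u2 = 1.
(~u5) alone gives u5 = 0.
Suppose u0 = 1.
(~u1) alone gives u1 = 0.
(~u3) alone gives u3 = 0.
That conflicts with the unit clause (u3).
So u0 must be the other value — set u0 = 0.
(~u3) alone gives u3 = 0.
That conflicts with the unit clause (u3).
Either choice for u0 ends in contradiction.
So every satisfying assignment has u4 = True.

True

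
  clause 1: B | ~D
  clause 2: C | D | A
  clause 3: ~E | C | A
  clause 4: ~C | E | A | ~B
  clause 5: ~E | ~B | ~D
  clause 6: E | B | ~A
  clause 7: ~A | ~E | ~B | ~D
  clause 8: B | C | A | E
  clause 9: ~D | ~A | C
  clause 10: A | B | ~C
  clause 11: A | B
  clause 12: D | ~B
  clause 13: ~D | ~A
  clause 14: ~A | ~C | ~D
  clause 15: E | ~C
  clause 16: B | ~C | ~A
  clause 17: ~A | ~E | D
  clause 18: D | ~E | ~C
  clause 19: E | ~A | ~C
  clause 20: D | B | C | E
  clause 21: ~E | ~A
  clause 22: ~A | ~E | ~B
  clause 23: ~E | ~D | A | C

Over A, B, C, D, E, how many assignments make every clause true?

1

There are 2^5 = 32 truth assignments over (A, B, C, D, E).
Split on A. With A = 1, the clauses containing A are satisfied and ~A drops from the rest; 0 of the 2^4 = 16 assignments to the other variables satisfy what remains.
With A = 0, by the same count on the reduced clause set, 1 assignment works.
(One model: A=F, B=T, C=F, D=T, E=F.)
Total: 0 + 1 = 1.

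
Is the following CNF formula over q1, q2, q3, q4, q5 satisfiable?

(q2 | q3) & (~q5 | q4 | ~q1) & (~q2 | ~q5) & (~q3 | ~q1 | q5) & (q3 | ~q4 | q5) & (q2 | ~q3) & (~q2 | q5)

No, unsatisfiable

Try q2 = 1.
From the singleton clause (~q5), q5 = 0.
Now (q5) is unsatisfied and unit — conflict.
Undo q2 and try q2 = 0.
From the singleton clause (q3), q3 = 1.
Now (~q3) is unsatisfied and unit — conflict.
Either choice for q2 ends in contradiction.
No assignment satisfies every clause.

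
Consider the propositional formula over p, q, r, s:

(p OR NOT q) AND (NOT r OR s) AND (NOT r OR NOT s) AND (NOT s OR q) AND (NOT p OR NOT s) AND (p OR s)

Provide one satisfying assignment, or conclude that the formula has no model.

Case p = true:
The clause (NOT s) is unit, so s = false.
The clause (NOT r) is unit, so r = false.
Every clause is now satisfied; q is unconstrained.

p ↦ true, q ↦ false, r ↦ false, s ↦ false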